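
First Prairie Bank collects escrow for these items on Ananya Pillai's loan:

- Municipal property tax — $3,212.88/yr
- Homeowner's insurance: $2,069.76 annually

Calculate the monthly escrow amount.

Municipal property tax = $3,212.88 annually
Homeowner's insurance = $2,069.76 annually
Total annual escrow = $5,282.64
Monthly escrow = $5,282.64 ÷ 12 = $440.22

$440.22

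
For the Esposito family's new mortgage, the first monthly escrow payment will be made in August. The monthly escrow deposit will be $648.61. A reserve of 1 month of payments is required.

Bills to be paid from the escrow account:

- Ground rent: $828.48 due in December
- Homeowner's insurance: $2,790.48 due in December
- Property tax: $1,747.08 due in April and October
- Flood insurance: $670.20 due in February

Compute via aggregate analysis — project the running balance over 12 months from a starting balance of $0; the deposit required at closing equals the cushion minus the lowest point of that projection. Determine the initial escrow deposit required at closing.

Cushion = 1 × $648.61 = $648.61
Trial balance (start $0, +$648.61 each month, − disbursements):
  Aug: +$648.61 → $648.61
  Sep: +$648.61 → $1,297.22
  Oct: +$648.61 − $1,747.08 → $198.75
  Nov: +$648.61 → $847.36
  Dec: +$648.61 − $3,618.96 → -$2,122.99
  Jan: +$648.61 → -$1,474.38
  Feb: +$648.61 − $670.20 → -$1,495.97
  Mar: +$648.61 → -$847.36
  Apr: +$648.61 − $1,747.08 → -$1,945.83
  May: +$648.61 → -$1,297.22
  Jun: +$648.61 → -$648.61
  Jul: +$648.61 → $0.00
Lowest trial balance = -$2,122.99 (Dec)
Initial deposit = cushion − low point = $648.61 − (-$2,122.99) = $2,771.60

$2,771.60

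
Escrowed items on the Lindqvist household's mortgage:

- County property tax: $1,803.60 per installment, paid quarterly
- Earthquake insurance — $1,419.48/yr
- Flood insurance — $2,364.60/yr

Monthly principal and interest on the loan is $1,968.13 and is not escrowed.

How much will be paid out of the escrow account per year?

County property tax = $1,803.60 × 4 = $7,214.40 annually
Earthquake insurance = $1,419.48 annually
Flood insurance = $2,364.60 annually
Yearly total = $7,214.40 + $1,419.48 + $2,364.60 = $10,998.48

$10,998.48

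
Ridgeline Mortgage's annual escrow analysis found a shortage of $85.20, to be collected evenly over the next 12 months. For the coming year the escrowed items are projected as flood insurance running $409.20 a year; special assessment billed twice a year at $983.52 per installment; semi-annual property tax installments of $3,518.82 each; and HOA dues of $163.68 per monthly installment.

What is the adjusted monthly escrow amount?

$955.27

Flood insurance — $409.20
Special assessment — $983.52 × 2 = $1,967.04
Property tax — $3,518.82 × 2 = $7,037.64
HOA dues — $163.68 × 12 = $1,964.16
Combined annual = $11,378.04
Per month = $11,378.04 ÷ 12 = $948.17
Shortage per month = $85.20 / 12 = $7.10
New monthly escrow = $948.17 + $7.10 = $955.27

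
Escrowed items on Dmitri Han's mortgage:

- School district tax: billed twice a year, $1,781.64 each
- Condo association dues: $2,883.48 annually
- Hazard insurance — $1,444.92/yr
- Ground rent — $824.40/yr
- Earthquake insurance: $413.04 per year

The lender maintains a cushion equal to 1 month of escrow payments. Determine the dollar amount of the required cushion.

$760.76

School district tax — $1,781.64 × 2 = $3,563.28 annually
Condo association dues — $2,883.48 annually
Hazard insurance — $1,444.92 annually
Ground rent — $824.40 annually
Earthquake insurance — $413.04 annually
Total annual escrow = $9,129.12
Monthly escrow = $9,129.12 / 12 = $760.76
Reserve = 1 × $760.76 = $760.76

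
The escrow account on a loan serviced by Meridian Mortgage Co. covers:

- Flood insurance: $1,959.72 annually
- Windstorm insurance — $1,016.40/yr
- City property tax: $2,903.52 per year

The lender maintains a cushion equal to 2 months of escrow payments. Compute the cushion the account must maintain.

Flood insurance — $1,959.72 annually
Windstorm insurance — $1,016.40 annually
City property tax — $2,903.52 annually
Total annual escrow = $5,879.64
Monthly escrow = $5,879.64 / 12 = $489.97
Cushion = 2 × $489.97 = $979.94

$979.94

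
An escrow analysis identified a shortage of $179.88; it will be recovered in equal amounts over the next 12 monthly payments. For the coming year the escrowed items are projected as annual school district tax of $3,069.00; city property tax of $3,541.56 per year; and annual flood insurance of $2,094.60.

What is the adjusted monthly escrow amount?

School district tax: $3,069.00/yr
City property tax: $3,541.56/yr
Flood insurance: $2,094.60/yr
Annual escrow total = $8,705.16
Per month = $8,705.16 / 12 = $725.43
Shortage spread = $179.88 / 12 = $14.99/mo
New monthly escrow = $725.43 + $14.99 = $740.42

$740.42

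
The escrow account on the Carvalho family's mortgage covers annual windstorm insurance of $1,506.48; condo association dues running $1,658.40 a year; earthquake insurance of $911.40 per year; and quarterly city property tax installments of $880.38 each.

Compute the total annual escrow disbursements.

Windstorm insurance = $1,506.48/yr
Condo association dues = $1,658.40/yr
Earthquake insurance = $911.40/yr
City property tax = $880.38 × 4 = $3,521.52/yr
Total per year = $1,506.48 + $1,658.40 + $911.40 + $3,521.52 = $7,597.80

$7,597.80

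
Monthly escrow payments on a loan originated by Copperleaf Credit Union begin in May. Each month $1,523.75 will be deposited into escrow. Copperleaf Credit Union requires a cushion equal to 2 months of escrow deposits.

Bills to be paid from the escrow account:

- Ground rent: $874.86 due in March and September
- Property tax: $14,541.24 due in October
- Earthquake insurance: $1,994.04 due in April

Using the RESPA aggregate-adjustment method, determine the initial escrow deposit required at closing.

Cushion = 2 × $1,523.75 = $3,047.50
Trial balance (start $0, +$1,523.75 each month, − disbursements):
  May: +$1,523.75 → $1,523.75
  Jun: +$1,523.75 → $3,047.50
  Jul: +$1,523.75 → $4,571.25
  Aug: +$1,523.75 → $6,095.00
  Sep: +$1,523.75 − $874.86 → $6,743.89
  Oct: +$1,523.75 − $14,541.24 → -$6,273.60
  Nov: +$1,523.75 → -$4,749.85
  Dec: +$1,523.75 → -$3,226.10
  Jan: +$1,523.75 → -$1,702.35
  Feb: +$1,523.75 → -$178.60
  Mar: +$1,523.75 − $874.86 → $470.29
  Apr: +$1,523.75 − $1,994.04 → $0.00
Lowest trial balance = -$6,273.60 (Oct)
Initial deposit = cushion − low point = $3,047.50 − (-$6,273.60) = $9,321.10

$9,321.10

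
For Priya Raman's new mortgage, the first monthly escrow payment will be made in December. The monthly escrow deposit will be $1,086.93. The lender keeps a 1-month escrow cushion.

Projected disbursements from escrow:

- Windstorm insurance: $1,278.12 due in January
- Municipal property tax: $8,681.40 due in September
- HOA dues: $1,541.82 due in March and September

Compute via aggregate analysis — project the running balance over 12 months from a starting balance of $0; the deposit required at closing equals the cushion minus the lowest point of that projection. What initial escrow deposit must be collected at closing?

Cushion = 1 × $1,086.93 = $1,086.93
Trial balance (start $0, +$1,086.93 each month, − disbursements):
  Dec: +$1,086.93 → $1,086.93
  Jan: +$1,086.93 − $1,278.12 → $895.74
  Feb: +$1,086.93 → $1,982.67
  Mar: +$1,086.93 − $1,541.82 → $1,527.78
  Apr: +$1,086.93 → $2,614.71
  May: +$1,086.93 → $3,701.64
  Jun: +$1,086.93 → $4,788.57
  Jul: +$1,086.93 → $5,875.50
  Aug: +$1,086.93 → $6,962.43
  Sep: +$1,086.93 − $10,223.22 → -$2,173.86
  Oct: +$1,086.93 → -$1,086.93
  Nov: +$1,086.93 → $0.00
Lowest trial balance = -$2,173.86 (Sep)
Initial deposit = cushion − low point = $1,086.93 − (-$2,173.86) = $3,260.79

$3,260.79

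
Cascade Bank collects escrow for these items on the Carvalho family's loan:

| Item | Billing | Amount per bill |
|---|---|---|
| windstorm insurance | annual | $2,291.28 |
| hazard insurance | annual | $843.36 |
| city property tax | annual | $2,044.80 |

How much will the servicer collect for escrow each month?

$431.62

Windstorm insurance = $2,291.28/yr
Hazard insurance = $843.36/yr
City property tax = $2,044.80/yr
Total per year = $5,179.44
Per month = $5,179.44 ÷ 12 = $431.62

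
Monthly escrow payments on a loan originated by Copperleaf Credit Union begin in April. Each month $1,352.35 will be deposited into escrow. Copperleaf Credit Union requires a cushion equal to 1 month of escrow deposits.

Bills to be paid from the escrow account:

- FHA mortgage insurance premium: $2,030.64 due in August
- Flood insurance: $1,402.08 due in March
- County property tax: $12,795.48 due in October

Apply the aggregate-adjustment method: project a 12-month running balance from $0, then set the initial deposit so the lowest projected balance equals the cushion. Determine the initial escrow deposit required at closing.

$6,712.02

Cushion = 1 × $1,352.35 = $1,352.35
Trial balance (start $0, +$1,352.35 each month, − disbursements):
  Apr: +$1,352.35 → $1,352.35
  May: +$1,352.35 → $2,704.70
  Jun: +$1,352.35 → $4,057.05
  Jul: +$1,352.35 → $5,409.40
  Aug: +$1,352.35 − $2,030.64 → $4,731.11
  Sep: +$1,352.35 → $6,083.46
  Oct: +$1,352.35 − $12,795.48 → -$5,359.67
  Nov: +$1,352.35 → -$4,007.32
  Dec: +$1,352.35 → -$2,654.97
  Jan: +$1,352.35 → -$1,302.62
  Feb: +$1,352.35 → $49.73
  Mar: +$1,352.35 − $1,402.08 → $0.00
Lowest trial balance = -$5,359.67 (Oct)
Initial deposit = cushion − low point = $1,352.35 − (-$5,359.67) = $6,712.02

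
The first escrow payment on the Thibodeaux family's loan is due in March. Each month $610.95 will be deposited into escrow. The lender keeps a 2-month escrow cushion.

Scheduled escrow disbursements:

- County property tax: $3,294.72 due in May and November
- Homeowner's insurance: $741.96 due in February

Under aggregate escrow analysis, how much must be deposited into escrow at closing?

$2,683.77

Cushion = 2 × $610.95 = $1,221.90
Trial balance (start $0, +$610.95 each month, − disbursements):
  Mar: +$610.95 → $610.95
  Apr: +$610.95 → $1,221.90
  May: +$610.95 − $3,294.72 → -$1,461.87
  Jun: +$610.95 → -$850.92
  Jul: +$610.95 → -$239.97
  Aug: +$610.95 → $370.98
  Sep: +$610.95 → $981.93
  Oct: +$610.95 → $1,592.88
  Nov: +$610.95 − $3,294.72 → -$1,090.89
  Dec: +$610.95 → -$479.94
  Jan: +$610.95 → $131.01
  Feb: +$610.95 − $741.96 → $0.00
Lowest trial balance = -$1,461.87 (May)
Initial deposit = cushion − low point = $1,221.90 − (-$1,461.87) = $2,683.77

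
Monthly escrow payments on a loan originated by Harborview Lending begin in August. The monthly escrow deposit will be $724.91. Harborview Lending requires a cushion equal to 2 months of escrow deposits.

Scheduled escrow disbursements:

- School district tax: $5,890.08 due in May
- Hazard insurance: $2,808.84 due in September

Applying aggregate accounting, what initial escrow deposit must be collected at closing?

$2,899.64

Cushion = 2 × $724.91 = $1,449.82
Trial balance (start $0, +$724.91 each month, − disbursements):
  Aug: +$724.91 → $724.91
  Sep: +$724.91 − $2,808.84 → -$1,359.02
  Oct: +$724.91 → -$634.11
  Nov: +$724.91 → $90.80
  Dec: +$724.91 → $815.71
  Jan: +$724.91 → $1,540.62
  Feb: +$724.91 → $2,265.53
  Mar: +$724.91 → $2,990.44
  Apr: +$724.91 → $3,715.35
  May: +$724.91 − $5,890.08 → -$1,449.82
  Jun: +$724.91 → -$724.91
  Jul: +$724.91 → $0.00
Lowest trial balance = -$1,449.82 (May)
Initial deposit = cushion − low point = $1,449.82 − (-$1,449.82) = $2,899.64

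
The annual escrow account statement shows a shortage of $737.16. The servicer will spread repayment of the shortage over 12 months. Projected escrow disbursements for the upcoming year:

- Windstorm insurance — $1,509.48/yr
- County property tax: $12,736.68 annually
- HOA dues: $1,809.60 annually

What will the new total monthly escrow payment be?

$1,399.41

Windstorm insurance: $1,509.48 annually
County property tax: $12,736.68 annually
HOA dues: $1,809.60 annually
Combined annual = $16,055.76
Monthly = $16,055.76 / 12 = $1,337.98
Monthly shortage recovery: $737.16 ÷ 12 = $61.43
New monthly escrow = $1,337.98 + $61.43 = $1,399.41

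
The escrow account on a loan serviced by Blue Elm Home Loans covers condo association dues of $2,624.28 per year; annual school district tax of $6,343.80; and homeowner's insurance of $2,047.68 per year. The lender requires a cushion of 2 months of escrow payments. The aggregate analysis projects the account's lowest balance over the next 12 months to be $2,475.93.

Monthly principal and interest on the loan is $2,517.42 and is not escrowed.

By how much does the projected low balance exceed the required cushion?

$639.97

Condo association dues — $2,624.28
School district tax — $6,343.80
Homeowner's insurance — $2,047.68
Total annual escrow = $2,624.28 + $6,343.80 + $2,047.68 = $11,015.76
Base monthly escrow = $11,015.76 ÷ 12 = $917.98
Cushion = 2 × $917.98 = $1,835.96
Excess over cushion: $2,475.93 − $1,835.96 = $639.97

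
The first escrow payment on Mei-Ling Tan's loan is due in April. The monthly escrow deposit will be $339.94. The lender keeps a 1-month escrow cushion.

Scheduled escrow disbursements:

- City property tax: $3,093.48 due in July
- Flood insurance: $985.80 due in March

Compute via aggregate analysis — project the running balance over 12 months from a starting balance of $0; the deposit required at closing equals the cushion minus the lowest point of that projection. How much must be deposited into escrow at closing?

Cushion = 1 × $339.94 = $339.94
Trial balance (start $0, +$339.94 each month, − disbursements):
  Apr: +$339.94 → $339.94
  May: +$339.94 → $679.88
  Jun: +$339.94 → $1,019.82
  Jul: +$339.94 − $3,093.48 → -$1,733.72
  Aug: +$339.94 → -$1,393.78
  Sep: +$339.94 → -$1,053.84
  Oct: +$339.94 → -$713.90
  Nov: +$339.94 → -$373.96
  Dec: +$339.94 → -$34.02
  Jan: +$339.94 → $305.92
  Feb: +$339.94 → $645.86
  Mar: +$339.94 − $985.80 → $0.00
Lowest trial balance = -$1,733.72 (Jul)
Initial deposit = cushion − low point = $339.94 − (-$1,733.72) = $2,073.66

$2,073.66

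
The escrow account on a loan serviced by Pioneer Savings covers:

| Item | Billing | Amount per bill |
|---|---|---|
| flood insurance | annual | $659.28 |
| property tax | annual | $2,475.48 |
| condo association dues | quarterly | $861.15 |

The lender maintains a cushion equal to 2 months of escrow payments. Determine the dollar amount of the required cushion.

$1,096.56

Flood insurance — $659.28 per year
Property tax — $2,475.48 per year
Condo association dues — $861.15 × 4 = $3,444.60 per year
Total annual escrow = $659.28 + $2,475.48 + $3,444.60 = $6,579.36
Monthly = $6,579.36 / 12 = $548.28
Cushion = 2 × $548.28 = $1,096.56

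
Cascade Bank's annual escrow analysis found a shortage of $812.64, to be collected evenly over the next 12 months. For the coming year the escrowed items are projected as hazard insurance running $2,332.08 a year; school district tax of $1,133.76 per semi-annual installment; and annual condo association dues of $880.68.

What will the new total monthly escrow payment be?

$524.41

Hazard insurance: $2,332.08 annually
School district tax: $1,133.76 × 2 = $2,267.52 annually
Condo association dues: $880.68 annually
Yearly total = $5,480.28
Per month = $5,480.28 ÷ 12 = $456.69
Shortage per month = $812.64 ÷ 12 = $67.72
Adjusted monthly = $456.69 + $67.72 = $524.41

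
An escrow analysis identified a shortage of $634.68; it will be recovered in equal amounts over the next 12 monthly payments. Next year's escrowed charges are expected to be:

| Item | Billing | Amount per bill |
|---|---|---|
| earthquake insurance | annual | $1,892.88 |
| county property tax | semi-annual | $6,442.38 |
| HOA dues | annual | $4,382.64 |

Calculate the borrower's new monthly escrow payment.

$1,649.58

Earthquake insurance = $1,892.88 annually
County property tax = $6,442.38 × 2 = $12,884.76 annually
HOA dues = $4,382.64 annually
Total per year = $1,892.88 + $12,884.76 + $4,382.64 = $19,160.28
Monthly escrow = $19,160.28 ÷ 12 = $1,596.69
Shortage per month = $634.68 / 12 = $52.89
Adjusted monthly = $1,596.69 + $52.89 = $1,649.58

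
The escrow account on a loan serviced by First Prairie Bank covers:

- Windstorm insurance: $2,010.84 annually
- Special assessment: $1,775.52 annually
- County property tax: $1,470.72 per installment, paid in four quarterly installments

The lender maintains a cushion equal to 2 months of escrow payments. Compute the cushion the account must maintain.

Windstorm insurance: $2,010.84 annually
Special assessment: $1,775.52 annually
County property tax: $1,470.72 × 4 = $5,882.88 annually
Total per year = $2,010.84 + $1,775.52 + $5,882.88 = $9,669.24
Monthly = $9,669.24 ÷ 12 = $805.77
Cushion = 2 × $805.77 = $1,611.54

$1,611.54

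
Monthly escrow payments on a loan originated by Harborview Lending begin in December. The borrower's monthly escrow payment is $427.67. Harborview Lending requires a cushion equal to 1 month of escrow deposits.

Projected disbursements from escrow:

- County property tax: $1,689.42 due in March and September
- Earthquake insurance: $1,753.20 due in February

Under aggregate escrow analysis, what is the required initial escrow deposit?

Cushion = 1 × $427.67 = $427.67
Trial balance (start $0, +$427.67 each month, − disbursements):
  Dec: +$427.67 → $427.67
  Jan: +$427.67 → $855.34
  Feb: +$427.67 − $1,753.20 → -$470.19
  Mar: +$427.67 − $1,689.42 → -$1,731.94
  Apr: +$427.67 → -$1,304.27
  May: +$427.67 → -$876.60
  Jun: +$427.67 → -$448.93
  Jul: +$427.67 → -$21.26
  Aug: +$427.67 → $406.41
  Sep: +$427.67 − $1,689.42 → -$855.34
  Oct: +$427.67 → -$427.67
  Nov: +$427.67 → $0.00
Lowest trial balance = -$1,731.94 (Mar)
Initial deposit = cushion − low point = $427.67 − (-$1,731.94) = $2,159.61

$2,159.61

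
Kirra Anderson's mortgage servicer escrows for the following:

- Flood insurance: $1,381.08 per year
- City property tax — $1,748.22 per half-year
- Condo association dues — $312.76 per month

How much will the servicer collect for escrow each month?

Flood insurance = $1,381.08 per year
City property tax = $1,748.22 × 2 = $3,496.44 per year
Condo association dues = $312.76 × 12 = $3,753.12 per year
Yearly total = $1,381.08 + $3,496.44 + $3,753.12 = $8,630.64
Base monthly escrow = $8,630.64 / 12 = $719.22

$719.22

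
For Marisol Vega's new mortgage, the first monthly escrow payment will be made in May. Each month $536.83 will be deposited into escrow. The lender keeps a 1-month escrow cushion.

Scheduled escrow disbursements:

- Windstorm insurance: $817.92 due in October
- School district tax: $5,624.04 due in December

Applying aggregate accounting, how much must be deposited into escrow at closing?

Cushion = 1 × $536.83 = $536.83
Trial balance (start $0, +$536.83 each month, − disbursements):
  May: +$536.83 → $536.83
  Jun: +$536.83 → $1,073.66
  Jul: +$536.83 → $1,610.49
  Aug: +$536.83 → $2,147.32
  Sep: +$536.83 → $2,684.15
  Oct: +$536.83 − $817.92 → $2,403.06
  Nov: +$536.83 → $2,939.89
  Dec: +$536.83 − $5,624.04 → -$2,147.32
  Jan: +$536.83 → -$1,610.49
  Feb: +$536.83 → -$1,073.66
  Mar: +$536.83 → -$536.83
  Apr: +$536.83 → $0.00
Lowest trial balance = -$2,147.32 (Dec)
Initial deposit = cushion − low point = $536.83 − (-$2,147.32) = $2,684.15

$2,684.15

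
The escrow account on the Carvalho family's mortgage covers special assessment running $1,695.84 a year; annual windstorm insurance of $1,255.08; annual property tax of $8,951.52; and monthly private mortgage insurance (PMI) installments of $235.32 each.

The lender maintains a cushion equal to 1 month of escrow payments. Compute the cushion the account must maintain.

$1,227.19

Special assessment = $1,695.84 annually
Windstorm insurance = $1,255.08 annually
Property tax = $8,951.52 annually
Private mortgage insurance (PMI) = $235.32 × 12 = $2,823.84 annually
Annual escrow total = $14,726.28
Monthly = $14,726.28 ÷ 12 = $1,227.19
Cushion = 1 × $1,227.19 = $1,227.19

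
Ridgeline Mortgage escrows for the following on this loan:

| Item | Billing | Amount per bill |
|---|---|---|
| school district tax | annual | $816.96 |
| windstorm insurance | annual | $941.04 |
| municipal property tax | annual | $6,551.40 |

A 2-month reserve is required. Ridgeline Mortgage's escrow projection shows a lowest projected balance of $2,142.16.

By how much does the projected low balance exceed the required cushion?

School district tax — $816.96
Windstorm insurance — $941.04
Municipal property tax — $6,551.40
Yearly total = $8,309.40
Monthly = $8,309.40 ÷ 12 = $692.45
Required cushion = 2 × $692.45 = $1,384.90
Surplus = $2,142.16 − $1,384.90 = $757.26

$757.26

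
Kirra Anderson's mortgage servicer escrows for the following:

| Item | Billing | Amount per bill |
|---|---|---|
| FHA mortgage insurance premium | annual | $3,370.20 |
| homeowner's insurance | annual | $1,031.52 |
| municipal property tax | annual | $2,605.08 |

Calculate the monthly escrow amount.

FHA mortgage insurance premium = $3,370.20/yr
Homeowner's insurance = $1,031.52/yr
Municipal property tax = $2,605.08/yr
Yearly total = $3,370.20 + $1,031.52 + $2,605.08 = $7,006.80
Monthly escrow = $7,006.80 ÷ 12 = $583.90

$583.90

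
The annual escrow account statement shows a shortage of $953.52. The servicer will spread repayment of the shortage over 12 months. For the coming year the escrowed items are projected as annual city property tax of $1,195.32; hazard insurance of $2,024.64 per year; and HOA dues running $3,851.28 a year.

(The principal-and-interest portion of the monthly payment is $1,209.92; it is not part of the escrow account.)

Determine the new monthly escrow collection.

City property tax = $1,195.32/yr
Hazard insurance = $2,024.64/yr
HOA dues = $3,851.28/yr
Total annual escrow = $1,195.32 + $2,024.64 + $3,851.28 = $7,071.24
Monthly = $7,071.24 ÷ 12 = $589.27
Monthly shortage recovery: $953.52 / 12 = $79.46
New monthly escrow = $589.27 + $79.46 = $668.73

$668.73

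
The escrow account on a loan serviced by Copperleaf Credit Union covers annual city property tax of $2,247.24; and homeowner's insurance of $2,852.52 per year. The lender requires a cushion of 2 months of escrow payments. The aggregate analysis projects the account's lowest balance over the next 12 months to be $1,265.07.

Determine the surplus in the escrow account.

City property tax: $2,247.24 annually
Homeowner's insurance: $2,852.52 annually
Yearly total = $5,099.76
Per month = $5,099.76 / 12 = $424.98
Required cushion = 2 × $424.98 = $849.96
Excess over cushion: $1,265.07 − $849.96 = $415.11

$415.11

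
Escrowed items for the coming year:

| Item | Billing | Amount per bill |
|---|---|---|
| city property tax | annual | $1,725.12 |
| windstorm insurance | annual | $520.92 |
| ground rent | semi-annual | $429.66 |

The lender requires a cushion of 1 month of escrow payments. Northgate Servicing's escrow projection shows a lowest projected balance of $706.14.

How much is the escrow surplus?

$447.36

City property tax: $1,725.12 per year
Windstorm insurance: $520.92 per year
Ground rent: $429.66 × 2 = $859.32 per year
Yearly total = $3,105.36
Monthly escrow = $3,105.36 / 12 = $258.78
Required reserve = 1 × $258.78 = $258.78
Surplus = $706.14 − $258.78 = $447.36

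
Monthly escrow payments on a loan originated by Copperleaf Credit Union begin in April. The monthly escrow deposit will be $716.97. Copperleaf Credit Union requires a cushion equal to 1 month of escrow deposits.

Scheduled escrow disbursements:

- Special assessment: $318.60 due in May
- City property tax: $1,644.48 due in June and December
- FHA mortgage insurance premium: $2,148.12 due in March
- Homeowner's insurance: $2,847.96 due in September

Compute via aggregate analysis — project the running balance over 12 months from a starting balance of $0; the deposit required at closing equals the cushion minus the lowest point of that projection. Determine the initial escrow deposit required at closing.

$1,226.19

Cushion = 1 × $716.97 = $716.97
Trial balance (start $0, +$716.97 each month, − disbursements):
  Apr: +$716.97 → $716.97
  May: +$716.97 − $318.60 → $1,115.34
  Jun: +$716.97 − $1,644.48 → $187.83
  Jul: +$716.97 → $904.80
  Aug: +$716.97 → $1,621.77
  Sep: +$716.97 − $2,847.96 → -$509.22
  Oct: +$716.97 → $207.75
  Nov: +$716.97 → $924.72
  Dec: +$716.97 − $1,644.48 → -$2.79
  Jan: +$716.97 → $714.18
  Feb: +$716.97 → $1,431.15
  Mar: +$716.97 − $2,148.12 → $0.00
Lowest trial balance = -$509.22 (Sep)
Initial deposit = cushion − low point = $716.97 − (-$509.22) = $1,226.19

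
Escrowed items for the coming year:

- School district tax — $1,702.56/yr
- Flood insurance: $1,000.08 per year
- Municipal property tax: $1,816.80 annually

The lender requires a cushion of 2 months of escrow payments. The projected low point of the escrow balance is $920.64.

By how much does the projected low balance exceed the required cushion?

School district tax: $1,702.56 per year
Flood insurance: $1,000.08 per year
Municipal property tax: $1,816.80 per year
Annual escrow total = $1,702.56 + $1,000.08 + $1,816.80 = $4,519.44
Monthly escrow = $4,519.44 / 12 = $376.62
Required reserve = 2 × $376.62 = $753.24
Excess over cushion: $920.64 − $753.24 = $167.40

$167.40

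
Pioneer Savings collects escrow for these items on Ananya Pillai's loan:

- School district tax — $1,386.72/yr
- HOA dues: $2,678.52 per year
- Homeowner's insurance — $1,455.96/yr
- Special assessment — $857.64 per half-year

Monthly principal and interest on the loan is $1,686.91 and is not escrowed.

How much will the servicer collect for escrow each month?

School district tax = $1,386.72
HOA dues = $2,678.52
Homeowner's insurance = $1,455.96
Special assessment = $857.64 × 2 = $1,715.28
Total annual escrow = $1,386.72 + $2,678.52 + $1,455.96 + $1,715.28 = $7,236.48
Monthly escrow = $7,236.48 ÷ 12 = $603.04

$603.04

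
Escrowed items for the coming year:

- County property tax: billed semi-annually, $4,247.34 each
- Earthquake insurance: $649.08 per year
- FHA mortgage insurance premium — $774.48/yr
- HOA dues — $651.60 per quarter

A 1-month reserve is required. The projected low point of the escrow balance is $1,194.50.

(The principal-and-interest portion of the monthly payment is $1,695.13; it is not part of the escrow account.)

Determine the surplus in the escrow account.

$150.78

County property tax: $4,247.34 × 2 = $8,494.68/yr
Earthquake insurance: $649.08/yr
FHA mortgage insurance premium: $774.48/yr
HOA dues: $651.60 × 4 = $2,606.40/yr
Combined annual = $12,524.64
Base monthly escrow = $12,524.64 / 12 = $1,043.72
Cushion = 1 × $1,043.72 = $1,043.72
Excess over cushion: $1,194.50 − $1,043.72 = $150.78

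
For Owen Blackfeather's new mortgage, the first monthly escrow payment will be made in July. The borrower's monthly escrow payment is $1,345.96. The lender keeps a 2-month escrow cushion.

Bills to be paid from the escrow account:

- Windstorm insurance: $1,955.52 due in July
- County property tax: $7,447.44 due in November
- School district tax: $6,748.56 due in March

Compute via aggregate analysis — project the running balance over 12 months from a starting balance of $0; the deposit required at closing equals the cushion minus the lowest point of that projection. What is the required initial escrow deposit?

Cushion = 2 × $1,345.96 = $2,691.92
Trial balance (start $0, +$1,345.96 each month, − disbursements):
  Jul: +$1,345.96 − $1,955.52 → -$609.56
  Aug: +$1,345.96 → $736.40
  Sep: +$1,345.96 → $2,082.36
  Oct: +$1,345.96 → $3,428.32
  Nov: +$1,345.96 − $7,447.44 → -$2,673.16
  Dec: +$1,345.96 → -$1,327.20
  Jan: +$1,345.96 → $18.76
  Feb: +$1,345.96 → $1,364.72
  Mar: +$1,345.96 − $6,748.56 → -$4,037.88
  Apr: +$1,345.96 → -$2,691.92
  May: +$1,345.96 → -$1,345.96
  Jun: +$1,345.96 → $0.00
Lowest trial balance = -$4,037.88 (Mar)
Initial deposit = cushion − low point = $2,691.92 − (-$4,037.88) = $6,729.80

$6,729.80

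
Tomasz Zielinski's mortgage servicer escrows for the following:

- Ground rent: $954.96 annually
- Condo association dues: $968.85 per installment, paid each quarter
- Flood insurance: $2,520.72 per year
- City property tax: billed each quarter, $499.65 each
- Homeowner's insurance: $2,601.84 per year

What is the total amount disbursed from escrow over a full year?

Ground rent: $954.96 per year
Condo association dues: $968.85 × 4 = $3,875.40 per year
Flood insurance: $2,520.72 per year
City property tax: $499.65 × 4 = $1,998.60 per year
Homeowner's insurance: $2,601.84 per year
Annual escrow total = $954.96 + $3,875.40 + $2,520.72 + $1,998.60 + $2,601.84 = $11,951.52

$11,951.52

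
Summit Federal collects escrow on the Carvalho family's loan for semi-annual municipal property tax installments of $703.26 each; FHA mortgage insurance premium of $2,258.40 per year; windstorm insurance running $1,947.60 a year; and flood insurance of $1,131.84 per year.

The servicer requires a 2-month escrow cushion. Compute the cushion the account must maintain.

Municipal property tax — $703.26 × 2 = $1,406.52/yr
FHA mortgage insurance premium — $2,258.40/yr
Windstorm insurance — $1,947.60/yr
Flood insurance — $1,131.84/yr
Annual escrow total = $6,744.36
Per month = $6,744.36 / 12 = $562.03
Cushion = 2 × $562.03 = $1,124.06

$1,124.06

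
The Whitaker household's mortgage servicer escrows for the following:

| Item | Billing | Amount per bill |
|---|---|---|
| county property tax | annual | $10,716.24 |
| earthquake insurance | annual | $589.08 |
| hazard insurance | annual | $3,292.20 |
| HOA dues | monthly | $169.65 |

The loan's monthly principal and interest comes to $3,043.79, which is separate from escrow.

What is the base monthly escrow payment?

$1,386.11

County property tax — $10,716.24
Earthquake insurance — $589.08
Hazard insurance — $3,292.20
HOA dues — $169.65 × 12 = $2,035.80
Yearly total = $16,633.32
Monthly = $16,633.32 / 12 = $1,386.11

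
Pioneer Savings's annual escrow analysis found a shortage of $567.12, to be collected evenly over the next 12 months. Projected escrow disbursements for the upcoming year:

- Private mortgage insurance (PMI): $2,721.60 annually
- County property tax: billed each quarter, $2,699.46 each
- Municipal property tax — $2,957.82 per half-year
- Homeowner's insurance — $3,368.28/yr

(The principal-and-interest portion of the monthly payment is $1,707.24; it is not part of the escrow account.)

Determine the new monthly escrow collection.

Private mortgage insurance (PMI) = $2,721.60 annually
County property tax = $2,699.46 × 4 = $10,797.84 annually
Municipal property tax = $2,957.82 × 2 = $5,915.64 annually
Homeowner's insurance = $3,368.28 annually
Combined annual = $2,721.60 + $10,797.84 + $5,915.64 + $3,368.28 = $22,803.36
Base monthly escrow = $22,803.36 ÷ 12 = $1,900.28
Monthly shortage recovery: $567.12 ÷ 12 = $47.26
Adjusted monthly = $1,900.28 + $47.26 = $1,947.54

$1,947.54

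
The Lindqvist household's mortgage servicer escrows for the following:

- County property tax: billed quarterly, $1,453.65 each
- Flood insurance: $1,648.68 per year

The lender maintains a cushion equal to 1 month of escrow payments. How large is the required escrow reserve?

$621.94

County property tax = $1,453.65 × 4 = $5,814.60 per year
Flood insurance = $1,648.68 per year
Yearly total = $7,463.28
Monthly = $7,463.28 / 12 = $621.94
Reserve = 1 × $621.94 = $621.94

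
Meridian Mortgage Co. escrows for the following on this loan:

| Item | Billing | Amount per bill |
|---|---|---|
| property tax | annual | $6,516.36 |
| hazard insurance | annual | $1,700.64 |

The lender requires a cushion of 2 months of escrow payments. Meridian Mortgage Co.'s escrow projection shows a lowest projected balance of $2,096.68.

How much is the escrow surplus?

Property tax = $6,516.36/yr
Hazard insurance = $1,700.64/yr
Total per year = $8,217.00
Monthly = $8,217.00 / 12 = $684.75
Required cushion = 2 × $684.75 = $1,369.50
Surplus = $2,096.68 − $1,369.50 = $727.18

$727.18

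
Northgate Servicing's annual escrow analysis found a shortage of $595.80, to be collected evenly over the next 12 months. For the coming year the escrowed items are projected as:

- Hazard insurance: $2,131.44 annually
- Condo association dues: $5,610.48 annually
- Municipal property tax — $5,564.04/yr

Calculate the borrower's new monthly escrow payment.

$1,158.48

Hazard insurance — $2,131.44 annually
Condo association dues — $5,610.48 annually
Municipal property tax — $5,564.04 annually
Annual escrow total = $2,131.44 + $5,610.48 + $5,564.04 = $13,305.96
Base monthly escrow = $13,305.96 ÷ 12 = $1,108.83
Monthly shortage recovery: $595.80 / 12 = $49.65
New monthly escrow = $1,108.83 + $49.65 = $1,158.48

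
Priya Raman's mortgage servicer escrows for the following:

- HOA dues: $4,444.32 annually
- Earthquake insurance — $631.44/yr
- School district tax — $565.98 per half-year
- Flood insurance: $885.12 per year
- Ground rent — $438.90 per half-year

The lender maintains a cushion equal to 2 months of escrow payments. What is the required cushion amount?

HOA dues = $4,444.32
Earthquake insurance = $631.44
School district tax = $565.98 × 2 = $1,131.96
Flood insurance = $885.12
Ground rent = $438.90 × 2 = $877.80
Total annual escrow = $4,444.32 + $631.44 + $1,131.96 + $885.12 + $877.80 = $7,970.64
Base monthly escrow = $7,970.64 / 12 = $664.22
Required cushion = 2 × $664.22 = $1,328.44

$1,328.44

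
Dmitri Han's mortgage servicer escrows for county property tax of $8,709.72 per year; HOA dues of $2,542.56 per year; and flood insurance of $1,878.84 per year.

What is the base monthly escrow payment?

County property tax = $8,709.72 per year
HOA dues = $2,542.56 per year
Flood insurance = $1,878.84 per year
Total annual escrow = $8,709.72 + $2,542.56 + $1,878.84 = $13,131.12
Base monthly escrow = $13,131.12 / 12 = $1,094.26

$1,094.26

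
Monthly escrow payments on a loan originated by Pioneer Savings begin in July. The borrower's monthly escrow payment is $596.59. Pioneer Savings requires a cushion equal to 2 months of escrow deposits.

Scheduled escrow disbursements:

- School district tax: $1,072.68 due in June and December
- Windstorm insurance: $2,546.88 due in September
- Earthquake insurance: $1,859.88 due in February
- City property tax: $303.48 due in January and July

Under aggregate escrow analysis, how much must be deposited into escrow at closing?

$2,506.86

Cushion = 2 × $596.59 = $1,193.18
Trial balance (start $0, +$596.59 each month, − disbursements):
  Jul: +$596.59 − $303.48 → $293.11
  Aug: +$596.59 → $889.70
  Sep: +$596.59 − $2,546.88 → -$1,060.59
  Oct: +$596.59 → -$464.00
  Nov: +$596.59 → $132.59
  Dec: +$596.59 − $1,072.68 → -$343.50
  Jan: +$596.59 − $303.48 → -$50.39
  Feb: +$596.59 − $1,859.88 → -$1,313.68
  Mar: +$596.59 → -$717.09
  Apr: +$596.59 → -$120.50
  May: +$596.59 → $476.09
  Jun: +$596.59 − $1,072.68 → $0.00
Lowest trial balance = -$1,313.68 (Feb)
Initial deposit = cushion − low point = $1,193.18 − (-$1,313.68) = $2,506.86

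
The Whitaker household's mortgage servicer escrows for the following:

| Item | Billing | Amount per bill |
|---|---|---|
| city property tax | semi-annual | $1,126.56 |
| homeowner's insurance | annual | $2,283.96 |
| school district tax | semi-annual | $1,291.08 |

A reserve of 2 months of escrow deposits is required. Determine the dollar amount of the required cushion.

City property tax: $1,126.56 × 2 = $2,253.12
Homeowner's insurance: $2,283.96
School district tax: $1,291.08 × 2 = $2,582.16
Total per year = $7,119.24
Base monthly escrow = $7,119.24 / 12 = $593.27
Reserve = 2 × $593.27 = $1,186.54

$1,186.54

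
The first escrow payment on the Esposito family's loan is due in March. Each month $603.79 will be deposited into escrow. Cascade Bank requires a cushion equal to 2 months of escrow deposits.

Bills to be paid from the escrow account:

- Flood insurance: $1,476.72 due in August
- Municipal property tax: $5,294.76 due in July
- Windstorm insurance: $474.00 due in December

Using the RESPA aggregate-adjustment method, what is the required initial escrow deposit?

$4,356.32

Cushion = 2 × $603.79 = $1,207.58
Trial balance (start $0, +$603.79 each month, − disbursements):
  Mar: +$603.79 → $603.79
  Apr: +$603.79 → $1,207.58
  May: +$603.79 → $1,811.37
  Jun: +$603.79 → $2,415.16
  Jul: +$603.79 − $5,294.76 → -$2,275.81
  Aug: +$603.79 − $1,476.72 → -$3,148.74
  Sep: +$603.79 → -$2,544.95
  Oct: +$603.79 → -$1,941.16
  Nov: +$603.79 → -$1,337.37
  Dec: +$603.79 − $474.00 → -$1,207.58
  Jan: +$603.79 → -$603.79
  Feb: +$603.79 → $0.00
Lowest trial balance = -$3,148.74 (Aug)
Initial deposit = cushion − low point = $1,207.58 − (-$3,148.74) = $4,356.32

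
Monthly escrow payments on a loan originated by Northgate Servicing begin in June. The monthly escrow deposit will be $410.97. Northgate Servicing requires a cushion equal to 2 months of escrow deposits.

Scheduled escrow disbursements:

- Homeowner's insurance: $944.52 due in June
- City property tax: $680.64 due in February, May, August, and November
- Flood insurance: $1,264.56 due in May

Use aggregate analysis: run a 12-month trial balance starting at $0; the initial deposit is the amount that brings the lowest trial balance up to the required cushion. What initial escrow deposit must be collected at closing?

$1,355.49

Cushion = 2 × $410.97 = $821.94
Trial balance (start $0, +$410.97 each month, − disbursements):
  Jun: +$410.97 − $944.52 → -$533.55
  Jul: +$410.97 → -$122.58
  Aug: +$410.97 − $680.64 → -$392.25
  Sep: +$410.97 → $18.72
  Oct: +$410.97 → $429.69
  Nov: +$410.97 − $680.64 → $160.02
  Dec: +$410.97 → $570.99
  Jan: +$410.97 → $981.96
  Feb: +$410.97 − $680.64 → $712.29
  Mar: +$410.97 → $1,123.26
  Apr: +$410.97 → $1,534.23
  May: +$410.97 − $1,945.20 → $0.00
Lowest trial balance = -$533.55 (Jun)
Initial deposit = cushion − low point = $821.94 − (-$533.55) = $1,355.49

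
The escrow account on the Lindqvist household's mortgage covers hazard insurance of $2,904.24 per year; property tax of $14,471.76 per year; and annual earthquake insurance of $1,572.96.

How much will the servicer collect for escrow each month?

$1,579.08

Hazard insurance: $2,904.24
Property tax: $14,471.76
Earthquake insurance: $1,572.96
Yearly total = $2,904.24 + $14,471.76 + $1,572.96 = $18,948.96
Monthly escrow = $18,948.96 ÷ 12 = $1,579.08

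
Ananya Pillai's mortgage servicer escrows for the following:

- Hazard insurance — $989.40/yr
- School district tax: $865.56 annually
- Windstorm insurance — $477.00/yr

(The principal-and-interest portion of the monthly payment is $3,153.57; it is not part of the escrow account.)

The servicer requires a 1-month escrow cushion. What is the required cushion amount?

$194.33

Hazard insurance = $989.40
School district tax = $865.56
Windstorm insurance = $477.00
Combined annual = $2,331.96
Monthly escrow = $2,331.96 ÷ 12 = $194.33
Reserve = 1 × $194.33 = $194.33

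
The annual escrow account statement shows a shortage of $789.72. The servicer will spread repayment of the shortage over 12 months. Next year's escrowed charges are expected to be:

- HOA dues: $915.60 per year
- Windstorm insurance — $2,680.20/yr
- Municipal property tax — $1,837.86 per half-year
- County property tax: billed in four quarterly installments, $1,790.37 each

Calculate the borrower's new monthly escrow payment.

HOA dues: $915.60 per year
Windstorm insurance: $2,680.20 per year
Municipal property tax: $1,837.86 × 2 = $3,675.72 per year
County property tax: $1,790.37 × 4 = $7,161.48 per year
Total annual escrow = $14,433.00
Base monthly escrow = $14,433.00 ÷ 12 = $1,202.75
Monthly shortage recovery: $789.72 ÷ 12 = $65.81
New monthly escrow = $1,202.75 + $65.81 = $1,268.56

$1,268.56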